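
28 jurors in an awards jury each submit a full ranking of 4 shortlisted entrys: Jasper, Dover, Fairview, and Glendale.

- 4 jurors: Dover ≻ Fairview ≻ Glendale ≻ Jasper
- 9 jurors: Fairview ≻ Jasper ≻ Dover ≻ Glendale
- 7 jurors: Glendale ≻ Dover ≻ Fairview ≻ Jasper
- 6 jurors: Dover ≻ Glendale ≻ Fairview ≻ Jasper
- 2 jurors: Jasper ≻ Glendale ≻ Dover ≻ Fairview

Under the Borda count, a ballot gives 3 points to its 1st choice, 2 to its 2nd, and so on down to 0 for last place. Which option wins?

Dover

Borda scores:
  Jasper: 4·0 + 9·2 + 7·0 + 6·0 + 2·3 = 24
  Dover: 4·3 + 9·1 + 7·2 + 6·3 + 2·1 = 55
  Fairview: 4·2 + 9·3 + 7·1 + 6·1 + 2·0 = 48
  Glendale: 4·1 + 9·0 + 7·3 + 6·2 + 2·2 = 41
Dover has the highest total.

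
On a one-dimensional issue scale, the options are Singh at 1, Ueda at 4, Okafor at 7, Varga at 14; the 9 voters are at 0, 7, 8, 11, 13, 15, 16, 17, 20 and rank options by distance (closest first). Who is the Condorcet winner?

Varga

With single-peaked preferences on a line, the Condorcet winner is the candidate closest to the median voter.
The median voter (position 13) is closest to Varga at 14.
Check: Varga vs Singh — voters closer to Varga: 7 of 9.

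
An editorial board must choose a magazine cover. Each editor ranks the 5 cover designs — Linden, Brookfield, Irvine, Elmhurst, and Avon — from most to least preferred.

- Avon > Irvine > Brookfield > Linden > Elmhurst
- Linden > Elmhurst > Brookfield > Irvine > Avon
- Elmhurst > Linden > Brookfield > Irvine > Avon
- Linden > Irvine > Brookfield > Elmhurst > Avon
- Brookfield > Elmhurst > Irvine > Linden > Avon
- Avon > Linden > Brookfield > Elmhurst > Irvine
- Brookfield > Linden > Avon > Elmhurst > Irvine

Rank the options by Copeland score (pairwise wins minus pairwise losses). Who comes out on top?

Pairwise results:
  Linden vs Brookfield: Linden wins 4–3.
  Linden vs Irvine: Linden wins 5–2.
  Linden vs Elmhurst: Linden wins 5–2.
  Linden vs Avon: Linden wins 5–2.
  Brookfield vs Irvine: Brookfield wins 5–2.
  Brookfield vs Elmhurst: Brookfield wins 5–2.
  Brookfield vs Avon: Brookfield wins 5–2.
  Irvine vs Elmhurst: Elmhurst wins 5–2.
  Irvine vs Avon: Irvine wins 4–3.
  Elmhurst vs Avon: Elmhurst wins 4–3.
Copeland scores (wins − losses):
  Linden: 4 − 0 = 4
  Brookfield: 3 − 1 = 2
  Irvine: 1 − 3 = -2
  Elmhurst: 2 − 2 = 0
  Avon: 0 − 4 = -4
Linden has the best Copeland score.

Linden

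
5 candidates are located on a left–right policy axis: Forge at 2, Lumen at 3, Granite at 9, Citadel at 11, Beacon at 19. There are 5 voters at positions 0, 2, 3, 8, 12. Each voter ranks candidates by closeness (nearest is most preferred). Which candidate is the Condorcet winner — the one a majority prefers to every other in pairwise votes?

With single-peaked preferences on a line, the Condorcet winner is the candidate closest to the median voter.
The median voter (position 3) is closest to Lumen at 3.
Check: Lumen vs Beacon — voters closer to Lumen: 4 of 5.

Lumen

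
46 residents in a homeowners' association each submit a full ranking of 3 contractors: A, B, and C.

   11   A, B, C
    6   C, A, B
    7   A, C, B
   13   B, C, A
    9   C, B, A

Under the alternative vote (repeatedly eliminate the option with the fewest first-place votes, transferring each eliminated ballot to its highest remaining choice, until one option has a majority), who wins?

C

Round 1: A 18, C 15, B 13. B has the fewest and is eliminated.
Round 2: C 28, A 18. C has a majority.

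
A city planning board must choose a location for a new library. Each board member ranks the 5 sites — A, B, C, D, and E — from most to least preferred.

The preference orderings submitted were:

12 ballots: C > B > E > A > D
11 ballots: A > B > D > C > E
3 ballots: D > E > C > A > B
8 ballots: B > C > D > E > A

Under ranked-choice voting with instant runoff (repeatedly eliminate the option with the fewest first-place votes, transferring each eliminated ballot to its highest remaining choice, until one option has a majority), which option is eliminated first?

Round 1: C 12, A 11, B 8, D 3, E 0. E has the fewest and is eliminated.
Round 2: C 12, A 11, B 8, D 3. D has the fewest and is eliminated.
Round 3: C 15, A 11, B 8. B has the fewest and is eliminated.
Round 4: C 23, A 11. C has a majority.

E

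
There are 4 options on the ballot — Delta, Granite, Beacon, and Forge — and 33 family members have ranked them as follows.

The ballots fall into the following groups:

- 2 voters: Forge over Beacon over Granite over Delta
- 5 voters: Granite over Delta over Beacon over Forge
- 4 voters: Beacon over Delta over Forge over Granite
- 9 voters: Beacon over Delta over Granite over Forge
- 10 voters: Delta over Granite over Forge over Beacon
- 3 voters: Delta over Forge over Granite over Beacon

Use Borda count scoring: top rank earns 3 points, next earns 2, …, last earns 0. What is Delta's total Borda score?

Borda scores:
  Delta: 2·0 + 5·2 + 4·2 + 9·2 + 10·3 + 3·3 = 75
  Granite: 2·1 + 5·3 + 4·0 + 9·1 + 10·2 + 3·1 = 49
  Beacon: 2·2 + 5·1 + 4·3 + 9·3 + 10·0 + 3·0 = 48
  Forge: 2·3 + 5·0 + 4·1 + 9·0 + 10·1 + 3·2 = 26

75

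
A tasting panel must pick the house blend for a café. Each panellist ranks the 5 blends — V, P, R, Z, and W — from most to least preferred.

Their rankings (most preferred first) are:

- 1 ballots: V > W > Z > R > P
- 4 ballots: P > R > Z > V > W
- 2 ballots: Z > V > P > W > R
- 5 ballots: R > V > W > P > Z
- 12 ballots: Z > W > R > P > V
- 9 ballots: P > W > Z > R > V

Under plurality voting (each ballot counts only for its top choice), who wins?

Z

First-place vote totals:
  V: 1
  P: 13
  R: 5
  Z: 14
  W: 0
Z has the most first-place votes.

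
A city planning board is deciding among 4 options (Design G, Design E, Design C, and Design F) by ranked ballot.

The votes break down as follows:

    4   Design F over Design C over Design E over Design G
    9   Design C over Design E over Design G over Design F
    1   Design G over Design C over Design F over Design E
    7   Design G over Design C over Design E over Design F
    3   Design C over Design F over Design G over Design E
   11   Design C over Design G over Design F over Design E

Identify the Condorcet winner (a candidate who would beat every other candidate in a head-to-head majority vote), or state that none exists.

Design C

Head-to-head results (35 voters total):
Design G vs Design E: Design G wins 22–13.
Design G vs Design C: Design C wins 27–8.
Design G vs Design F: Design G wins 28–7.
Design E vs Design C: Design C wins 35–0.
Design E vs Design F: Design F wins 19–16.
Design C vs Design F: Design C wins 31–4.
Design C beats each rival — Design G (27–8), Design E (35–0), Design F (31–4) — so Design C is the Condorcet winner.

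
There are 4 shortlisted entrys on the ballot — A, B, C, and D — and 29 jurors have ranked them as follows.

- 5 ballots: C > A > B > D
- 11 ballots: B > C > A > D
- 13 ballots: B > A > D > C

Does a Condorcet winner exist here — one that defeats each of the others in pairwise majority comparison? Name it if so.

B

Head-to-head results (29 voters total):
A vs B: B wins 24–5.
A vs C: C wins 16–13.
A vs D: A wins 29–0.
B vs C: B wins 24–5.
B vs D: B wins 29–0.
C vs D: C wins 16–13.
B beats each rival — A (24–5), C (24–5), D (29–0) — so B is the Condorcet winner.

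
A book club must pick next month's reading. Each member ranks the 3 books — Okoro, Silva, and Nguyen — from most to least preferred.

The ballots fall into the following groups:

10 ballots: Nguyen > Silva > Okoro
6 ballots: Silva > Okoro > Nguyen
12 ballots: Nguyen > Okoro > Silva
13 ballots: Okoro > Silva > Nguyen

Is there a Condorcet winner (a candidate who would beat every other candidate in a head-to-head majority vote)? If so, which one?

Nguyen

Head-to-head results (41 voters total):
Okoro vs Silva: Okoro wins 25–16.
Okoro vs Nguyen: Nguyen wins 22–19.
Silva vs Nguyen: Nguyen wins 22–19.
Nguyen beats each rival — Okoro (22–19), Silva (22–19) — so Nguyen is the Condorcet winner.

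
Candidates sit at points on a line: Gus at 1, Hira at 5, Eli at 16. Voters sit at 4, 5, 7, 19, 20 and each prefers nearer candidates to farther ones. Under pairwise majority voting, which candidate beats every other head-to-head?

With single-peaked preferences on a line, the Condorcet winner is the candidate closest to the median voter.
The median voter (position 7) is closest to Hira at 5.
Check: Hira vs Gus — voters closer to Hira: 5 of 5.

Hira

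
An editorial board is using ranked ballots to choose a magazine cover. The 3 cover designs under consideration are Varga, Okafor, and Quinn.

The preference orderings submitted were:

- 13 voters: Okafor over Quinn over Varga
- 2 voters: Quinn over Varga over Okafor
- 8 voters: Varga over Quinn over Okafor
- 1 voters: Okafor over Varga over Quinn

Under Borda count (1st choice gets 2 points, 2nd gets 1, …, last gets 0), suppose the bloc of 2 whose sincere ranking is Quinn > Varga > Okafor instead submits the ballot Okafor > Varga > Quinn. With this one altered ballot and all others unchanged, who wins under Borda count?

Okafor

Borda totals with the altered ballot: Varga 19, Okafor 32, Quinn 21.
The winner is unchanged: still Okafor.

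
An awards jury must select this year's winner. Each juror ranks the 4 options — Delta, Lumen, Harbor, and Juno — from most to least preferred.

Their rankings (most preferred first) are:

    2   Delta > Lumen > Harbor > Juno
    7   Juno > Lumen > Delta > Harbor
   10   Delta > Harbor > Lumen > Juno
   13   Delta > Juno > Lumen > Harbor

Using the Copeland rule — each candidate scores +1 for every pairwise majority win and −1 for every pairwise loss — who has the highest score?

Delta

Pairwise results:
  Delta vs Lumen: Delta wins 25–7.
  Delta vs Harbor: Delta wins 32–0.
  Delta vs Juno: Delta wins 25–7.
  Lumen vs Harbor: Lumen wins 22–10.
  Lumen vs Juno: Juno wins 20–12.
  Harbor vs Juno: Juno wins 20–12.
Copeland scores (wins − losses):
  Delta: 3 − 0 = 3
  Lumen: 1 − 2 = -1
  Harbor: 0 − 3 = -3
  Juno: 2 − 1 = 1
Delta has the best Copeland score.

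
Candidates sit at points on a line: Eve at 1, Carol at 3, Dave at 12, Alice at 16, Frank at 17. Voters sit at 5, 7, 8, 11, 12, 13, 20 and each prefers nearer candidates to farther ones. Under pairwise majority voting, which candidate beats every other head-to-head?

With single-peaked preferences on a line, the Condorcet winner is the candidate closest to the median voter.
The median voter (position 11) is closest to Dave at 12.
Check: Dave vs Carol — voters closer to Dave: 5 of 7.

Dave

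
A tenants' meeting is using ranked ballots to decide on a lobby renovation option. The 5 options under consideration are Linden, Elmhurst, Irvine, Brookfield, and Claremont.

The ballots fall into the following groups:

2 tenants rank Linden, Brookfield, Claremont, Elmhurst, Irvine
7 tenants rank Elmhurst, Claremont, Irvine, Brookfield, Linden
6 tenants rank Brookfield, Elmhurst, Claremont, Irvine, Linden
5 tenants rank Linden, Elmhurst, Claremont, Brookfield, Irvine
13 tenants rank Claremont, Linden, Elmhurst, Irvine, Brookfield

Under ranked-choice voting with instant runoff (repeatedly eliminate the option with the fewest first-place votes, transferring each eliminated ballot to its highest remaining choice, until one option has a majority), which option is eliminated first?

Irvine

Round 1: Claremont 13, Linden 7, Elmhurst 7, Brookfield 6, Irvine 0. Irvine has the fewest and is eliminated.
Round 2: Claremont 13, Linden 7, Elmhurst 7, Brookfield 6. Brookfield has the fewest and is eliminated.
Round 3: Elmhurst 13, Claremont 13, Linden 7. Linden has the fewest and is eliminated.
Round 4: Elmhurst 18, Claremont 15. Elmhurst has a majority.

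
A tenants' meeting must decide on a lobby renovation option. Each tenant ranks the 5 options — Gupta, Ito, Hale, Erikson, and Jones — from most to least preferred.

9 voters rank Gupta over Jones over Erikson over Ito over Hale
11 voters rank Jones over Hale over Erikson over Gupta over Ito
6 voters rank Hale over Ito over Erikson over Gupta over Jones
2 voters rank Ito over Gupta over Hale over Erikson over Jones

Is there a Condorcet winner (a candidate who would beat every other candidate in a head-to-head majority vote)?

No

Head-to-head results (28 voters total):
Gupta vs Ito: Gupta wins 20–8.
Gupta vs Hale: Hale wins 17–11.
Gupta vs Erikson: Erikson wins 17–11.
Gupta vs Jones: Gupta wins 17–11.
Ito vs Hale: Hale wins 17–11.
Ito vs Erikson: Erikson wins 20–8.
Ito vs Jones: Jones wins 20–8.
Hale vs Erikson: Hale wins 19–9.
Hale vs Jones: Jones wins 20–8.
Erikson vs Jones: Jones wins 20–8.
No candidate beats all others: Gupta beats Jones beats Hale beats Gupta, a majority cycle.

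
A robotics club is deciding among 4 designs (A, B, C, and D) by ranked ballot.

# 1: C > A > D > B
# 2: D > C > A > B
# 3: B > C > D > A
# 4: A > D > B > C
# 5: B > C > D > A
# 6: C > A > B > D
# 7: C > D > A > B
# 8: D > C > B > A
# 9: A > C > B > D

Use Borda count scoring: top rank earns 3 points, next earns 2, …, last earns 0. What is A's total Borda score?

Borda scores:
  A: 2 + 1 + 0 + 3 + 0 + 2 + 1 + 0 + 3 = 12
  B: 0 + 0 + 3 + 1 + 3 + 1 + 0 + 1 + 1 = 10
  C: 3 + 2 + 2 + 0 + 2 + 3 + 3 + 2 + 2 = 19
  D: 1 + 3 + 1 + 2 + 1 + 0 + 2 + 3 + 0 = 13

12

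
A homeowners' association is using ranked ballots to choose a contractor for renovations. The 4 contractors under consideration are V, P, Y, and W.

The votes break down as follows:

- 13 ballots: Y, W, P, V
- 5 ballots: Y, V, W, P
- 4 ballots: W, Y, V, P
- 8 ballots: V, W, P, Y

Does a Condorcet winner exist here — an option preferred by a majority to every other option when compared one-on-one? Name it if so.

Head-to-head results (30 voters total):
V vs P: V wins 17–13.
V vs Y: Y wins 22–8.
V vs W: W wins 17–13.
P vs Y: Y wins 22–8.
P vs W: W wins 30–0.
Y vs W: Y wins 18–12.
Y beats each rival — V (22–8), P (22–8), W (18–12) — so Y is the Condorcet winner.

Y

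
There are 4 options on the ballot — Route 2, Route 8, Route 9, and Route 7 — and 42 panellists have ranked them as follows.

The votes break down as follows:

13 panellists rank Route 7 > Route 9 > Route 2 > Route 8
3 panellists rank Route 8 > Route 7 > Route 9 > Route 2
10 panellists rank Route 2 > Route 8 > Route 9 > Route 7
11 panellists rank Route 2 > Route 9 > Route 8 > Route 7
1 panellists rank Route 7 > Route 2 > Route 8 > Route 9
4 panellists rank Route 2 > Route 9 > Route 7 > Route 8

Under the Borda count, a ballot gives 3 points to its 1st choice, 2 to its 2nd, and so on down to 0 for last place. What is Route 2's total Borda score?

90

Borda scores:
  Route 2: 13·1 + 3·0 + 10·3 + 11·3 + 2 + 4·3 = 90
  Route 8: 13·0 + 3·3 + 10·2 + 11·1 + 1 + 4·0 = 41
  Route 9: 13·2 + 3·1 + 10·1 + 11·2 + 0 + 4·2 = 69
  Route 7: 13·3 + 3·2 + 10·0 + 11·0 + 3 + 4·1 = 52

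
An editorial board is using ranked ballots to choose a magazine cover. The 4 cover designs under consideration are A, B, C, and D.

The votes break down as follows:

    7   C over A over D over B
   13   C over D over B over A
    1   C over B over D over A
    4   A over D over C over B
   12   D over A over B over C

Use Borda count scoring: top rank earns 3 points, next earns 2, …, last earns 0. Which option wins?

Borda scores:
  A: 7·2 + 13·0 + 0 + 4·3 + 12·2 = 50
  B: 7·0 + 13·1 + 2 + 4·0 + 12·1 = 27
  C: 7·3 + 13·3 + 3 + 4·1 + 12·0 = 67
  D: 7·1 + 13·2 + 1 + 4·2 + 12·3 = 78
D has the highest total.

D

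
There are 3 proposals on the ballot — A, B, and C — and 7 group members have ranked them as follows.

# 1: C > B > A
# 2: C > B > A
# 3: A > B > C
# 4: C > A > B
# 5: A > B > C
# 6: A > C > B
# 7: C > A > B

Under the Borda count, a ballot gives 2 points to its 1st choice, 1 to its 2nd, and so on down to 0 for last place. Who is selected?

C

Borda scores:
  A: 0 + 0 + 2 + 1 + 2 + 2 + 1 = 8
  B: 1 + 1 + 1 + 0 + 1 + 0 + 0 = 4
  C: 2 + 2 + 0 + 2 + 0 + 1 + 2 = 9
C has the highest total.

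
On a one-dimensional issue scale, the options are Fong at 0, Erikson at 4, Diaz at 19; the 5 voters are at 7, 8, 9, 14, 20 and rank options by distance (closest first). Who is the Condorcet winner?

With single-peaked preferences on a line, the Condorcet winner is the candidate closest to the median voter.
The median voter (position 9) is closest to Erikson at 4.
Check: Erikson vs Fong — voters closer to Erikson: 5 of 5.

Erikson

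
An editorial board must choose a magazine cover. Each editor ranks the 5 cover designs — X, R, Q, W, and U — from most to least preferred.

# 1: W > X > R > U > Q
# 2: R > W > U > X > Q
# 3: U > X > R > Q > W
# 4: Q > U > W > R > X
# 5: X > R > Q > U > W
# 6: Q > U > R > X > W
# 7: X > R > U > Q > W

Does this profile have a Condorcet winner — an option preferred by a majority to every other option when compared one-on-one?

No

Head-to-head results (7 voters total):
X vs R: X wins 4–3.
X vs Q: X wins 5–2.
X vs W: X wins 4–3.
X vs U: U wins 4–3.
R vs Q: R wins 5–2.
R vs W: R wins 5–2.
R vs U: R wins 4–3.
Q vs W: Q wins 5–2.
Q vs U: U wins 4–3.
W vs U: U wins 5–2.
No candidate beats all others: X beats R beats U beats X, a majority cycle.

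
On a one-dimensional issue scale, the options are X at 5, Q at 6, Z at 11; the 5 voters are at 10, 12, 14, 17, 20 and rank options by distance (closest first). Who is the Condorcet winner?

With single-peaked preferences on a line, the Condorcet winner is the candidate closest to the median voter.
The median voter (position 14) is closest to Z at 11.
Check: Z vs Q — voters closer to Z: 5 of 5.

Z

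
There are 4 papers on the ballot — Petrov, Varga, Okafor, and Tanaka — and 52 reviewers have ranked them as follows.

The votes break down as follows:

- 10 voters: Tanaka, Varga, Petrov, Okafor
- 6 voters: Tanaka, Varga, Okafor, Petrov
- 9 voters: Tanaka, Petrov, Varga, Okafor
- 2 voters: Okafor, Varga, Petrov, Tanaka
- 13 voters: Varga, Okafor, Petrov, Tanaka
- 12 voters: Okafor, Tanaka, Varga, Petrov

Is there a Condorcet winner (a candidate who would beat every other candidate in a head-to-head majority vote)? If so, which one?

Head-to-head results (52 voters total):
Petrov vs Varga: Varga wins 43–9.
Petrov vs Okafor: Okafor wins 33–19.
Petrov vs Tanaka: Tanaka wins 37–15.
Varga vs Okafor: Varga wins 38–14.
Varga vs Tanaka: Tanaka wins 37–15.
Okafor vs Tanaka: Okafor wins 27–25.
No candidate beats all others: Varga beats Okafor beats Tanaka beats Varga, a majority cycle.

None — there is no Condorcet winner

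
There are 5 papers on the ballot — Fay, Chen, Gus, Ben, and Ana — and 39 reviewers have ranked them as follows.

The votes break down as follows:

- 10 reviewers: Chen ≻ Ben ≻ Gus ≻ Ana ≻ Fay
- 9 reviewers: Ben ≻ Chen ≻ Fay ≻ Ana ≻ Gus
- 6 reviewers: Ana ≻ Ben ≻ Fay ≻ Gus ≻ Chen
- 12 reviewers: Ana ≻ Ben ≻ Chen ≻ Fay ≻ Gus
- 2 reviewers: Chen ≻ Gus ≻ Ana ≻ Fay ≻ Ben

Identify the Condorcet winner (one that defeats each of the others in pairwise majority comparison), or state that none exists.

Head-to-head results (39 voters total):
Fay vs Chen: Chen wins 33–6.
Fay vs Gus: Fay wins 27–12.
Fay vs Ben: Ben wins 37–2.
Fay vs Ana: Ana wins 30–9.
Chen vs Gus: Chen wins 33–6.
Chen vs Ben: Ben wins 27–12.
Chen vs Ana: Chen wins 21–18.
Gus vs Ben: Ben wins 37–2.
Gus vs Ana: Ana wins 27–12.
Ben vs Ana: Ana wins 20–19.
No candidate beats all others: Chen beats Ana beats Ben beats Chen, a majority cycle.

None — there is no Condorcet winner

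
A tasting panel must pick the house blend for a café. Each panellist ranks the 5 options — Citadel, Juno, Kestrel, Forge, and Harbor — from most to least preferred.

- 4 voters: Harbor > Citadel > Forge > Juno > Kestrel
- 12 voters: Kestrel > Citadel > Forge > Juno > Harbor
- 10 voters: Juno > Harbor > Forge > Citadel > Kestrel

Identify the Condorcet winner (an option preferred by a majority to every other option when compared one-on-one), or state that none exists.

Head-to-head results (26 voters total):
Citadel vs Juno: Citadel wins 16–10.
Citadel vs Kestrel: Citadel wins 14–12.
Citadel vs Forge: Citadel wins 16–10.
Citadel vs Harbor: Harbor wins 14–12.
Juno vs Kestrel: Juno wins 14–12.
Juno vs Forge: Forge wins 16–10.
Juno vs Harbor: Juno wins 22–4.
Kestrel vs Forge: Forge wins 14–12.
Kestrel vs Harbor: Harbor wins 14–12.
Forge vs Harbor: Harbor wins 14–12.
No candidate beats all others: Citadel beats Juno beats Harbor beats Citadel, a majority cycle.

No Condorcet winner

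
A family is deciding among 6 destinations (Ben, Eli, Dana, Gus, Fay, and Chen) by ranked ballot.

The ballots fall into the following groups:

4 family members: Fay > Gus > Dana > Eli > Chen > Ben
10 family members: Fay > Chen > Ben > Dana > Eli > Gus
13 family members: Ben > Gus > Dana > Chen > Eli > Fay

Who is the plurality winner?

Fay

First-place vote totals:
  Ben: 13
  Eli: 0
  Dana: 0
  Gus: 0
  Fay: 14
  Chen: 0
Fay has the most first-place votes.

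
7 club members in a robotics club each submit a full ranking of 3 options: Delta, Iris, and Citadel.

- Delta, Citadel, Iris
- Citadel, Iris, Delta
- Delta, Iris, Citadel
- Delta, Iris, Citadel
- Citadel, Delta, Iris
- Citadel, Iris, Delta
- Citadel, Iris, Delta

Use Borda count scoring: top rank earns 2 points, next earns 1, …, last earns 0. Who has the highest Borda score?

Borda scores:
  Delta: 2 + 0 + 2 + 2 + 1 + 0 + 0 = 7
  Iris: 0 + 1 + 1 + 1 + 0 + 1 + 1 = 5
  Citadel: 1 + 2 + 0 + 0 + 2 + 2 + 2 = 9
Citadel has the highest total.

Citadel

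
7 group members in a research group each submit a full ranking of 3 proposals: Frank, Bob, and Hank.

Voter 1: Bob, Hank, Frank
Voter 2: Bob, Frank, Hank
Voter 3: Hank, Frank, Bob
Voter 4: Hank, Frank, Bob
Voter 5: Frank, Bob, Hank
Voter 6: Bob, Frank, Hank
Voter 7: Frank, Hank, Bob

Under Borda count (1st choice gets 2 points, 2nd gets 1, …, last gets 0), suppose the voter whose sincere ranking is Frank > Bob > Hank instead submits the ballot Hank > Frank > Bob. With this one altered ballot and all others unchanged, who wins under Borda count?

Borda totals with the altered ballot: Frank 7, Bob 6, Hank 8.
The switch changes the winner from Frank to Hank.

Hank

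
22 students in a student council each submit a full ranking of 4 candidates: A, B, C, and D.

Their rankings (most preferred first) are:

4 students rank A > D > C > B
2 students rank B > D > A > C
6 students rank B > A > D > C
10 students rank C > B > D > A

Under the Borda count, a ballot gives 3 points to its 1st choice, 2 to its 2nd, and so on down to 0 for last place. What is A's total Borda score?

Borda scores:
  A: 4·3 + 2·1 + 6·2 + 10·0 = 26
  B: 4·0 + 2·3 + 6·3 + 10·2 = 44
  C: 4·1 + 2·0 + 6·0 + 10·3 = 34
  D: 4·2 + 2·2 + 6·1 + 10·1 = 28

26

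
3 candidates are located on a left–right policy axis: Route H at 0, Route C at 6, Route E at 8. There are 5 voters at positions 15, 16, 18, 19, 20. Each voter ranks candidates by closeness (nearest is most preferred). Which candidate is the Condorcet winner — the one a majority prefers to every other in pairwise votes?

Route E

With single-peaked preferences on a line, the Condorcet winner is the candidate closest to the median voter.
The median voter (position 18) is closest to Route E at 8.
Check: Route E vs Route C — voters closer to Route E: 5 of 5.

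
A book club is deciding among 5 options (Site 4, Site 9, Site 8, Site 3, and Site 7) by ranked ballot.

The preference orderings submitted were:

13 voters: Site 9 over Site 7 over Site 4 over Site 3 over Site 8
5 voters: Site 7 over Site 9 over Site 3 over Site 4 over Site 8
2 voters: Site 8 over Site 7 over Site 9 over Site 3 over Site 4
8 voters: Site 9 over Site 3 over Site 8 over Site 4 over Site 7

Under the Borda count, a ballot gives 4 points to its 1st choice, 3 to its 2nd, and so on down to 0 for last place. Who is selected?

Site 9

Borda scores:
  Site 4: 13·2 + 5·1 + 2·0 + 8·1 = 39
  Site 9: 13·4 + 5·3 + 2·2 + 8·4 = 103
  Site 8: 13·0 + 5·0 + 2·4 + 8·2 = 24
  Site 3: 13·1 + 5·2 + 2·1 + 8·3 = 49
  Site 7: 13·3 + 5·4 + 2·3 + 8·0 = 65
Site 9 has the highest total.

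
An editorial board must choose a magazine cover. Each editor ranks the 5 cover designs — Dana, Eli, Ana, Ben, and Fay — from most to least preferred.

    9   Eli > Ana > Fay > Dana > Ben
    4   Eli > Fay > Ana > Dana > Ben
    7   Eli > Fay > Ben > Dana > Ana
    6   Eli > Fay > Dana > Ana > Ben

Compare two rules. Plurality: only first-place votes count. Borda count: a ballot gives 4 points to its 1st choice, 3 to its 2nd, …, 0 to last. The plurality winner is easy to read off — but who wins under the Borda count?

Plurality first-place counts: Dana 0, Eli 26, Ana 0, Ben 0, Fay 0 → Eli.
Borda totals: Dana 32, Eli 104, Ana 41, Ben 14, Fay 69 → Eli.

Eli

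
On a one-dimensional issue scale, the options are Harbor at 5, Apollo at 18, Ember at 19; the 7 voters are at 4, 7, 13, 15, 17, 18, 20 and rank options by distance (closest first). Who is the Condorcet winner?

With single-peaked preferences on a line, the Condorcet winner is the candidate closest to the median voter.
The median voter (position 15) is closest to Apollo at 18.
Check: Apollo vs Ember — voters closer to Apollo: 6 of 7.

Apollo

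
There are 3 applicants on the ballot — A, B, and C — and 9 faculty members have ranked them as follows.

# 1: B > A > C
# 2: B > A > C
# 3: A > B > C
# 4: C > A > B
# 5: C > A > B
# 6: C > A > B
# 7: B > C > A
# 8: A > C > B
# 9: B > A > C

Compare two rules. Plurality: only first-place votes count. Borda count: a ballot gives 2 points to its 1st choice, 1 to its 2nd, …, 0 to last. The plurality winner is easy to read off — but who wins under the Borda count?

Plurality first-place counts: A 2, B 4, C 3 → B.
Borda totals: A 10, B 9, C 8 → A.

A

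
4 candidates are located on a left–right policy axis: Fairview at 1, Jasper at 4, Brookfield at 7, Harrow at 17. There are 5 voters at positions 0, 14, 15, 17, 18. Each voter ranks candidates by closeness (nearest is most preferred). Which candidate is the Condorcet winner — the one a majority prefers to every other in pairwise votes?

With single-peaked preferences on a line, the Condorcet winner is the candidate closest to the median voter.
The median voter (position 15) is closest to Harrow at 17.
Check: Harrow vs Fairview — voters closer to Harrow: 4 of 5.

Harrow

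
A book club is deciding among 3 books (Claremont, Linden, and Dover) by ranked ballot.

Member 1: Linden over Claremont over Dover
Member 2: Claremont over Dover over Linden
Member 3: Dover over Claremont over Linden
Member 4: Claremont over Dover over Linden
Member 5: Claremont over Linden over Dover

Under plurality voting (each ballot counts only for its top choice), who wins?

First-place vote totals:
  Claremont: 3
  Linden: 1
  Dover: 1
Claremont has the most first-place votes.

Claremont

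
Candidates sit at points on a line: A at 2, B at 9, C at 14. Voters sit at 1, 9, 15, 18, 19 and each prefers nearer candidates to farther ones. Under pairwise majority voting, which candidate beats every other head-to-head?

C

With single-peaked preferences on a line, the Condorcet winner is the candidate closest to the median voter.
The median voter (position 15) is closest to C at 14.
Check: C vs A — voters closer to C: 4 of 5.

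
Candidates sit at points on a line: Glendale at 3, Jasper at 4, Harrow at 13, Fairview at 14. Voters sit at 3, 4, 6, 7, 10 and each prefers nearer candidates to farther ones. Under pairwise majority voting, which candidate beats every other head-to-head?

Jasper

With single-peaked preferences on a line, the Condorcet winner is the candidate closest to the median voter.
The median voter (position 6) is closest to Jasper at 4.
Check: Jasper vs Fairview — voters closer to Jasper: 4 of 5.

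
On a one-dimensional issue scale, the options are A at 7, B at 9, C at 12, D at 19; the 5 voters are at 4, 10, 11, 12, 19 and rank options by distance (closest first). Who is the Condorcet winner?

C

With single-peaked preferences on a line, the Condorcet winner is the candidate closest to the median voter.
The median voter (position 11) is closest to C at 12.
Check: C vs B — voters closer to C: 3 of 5.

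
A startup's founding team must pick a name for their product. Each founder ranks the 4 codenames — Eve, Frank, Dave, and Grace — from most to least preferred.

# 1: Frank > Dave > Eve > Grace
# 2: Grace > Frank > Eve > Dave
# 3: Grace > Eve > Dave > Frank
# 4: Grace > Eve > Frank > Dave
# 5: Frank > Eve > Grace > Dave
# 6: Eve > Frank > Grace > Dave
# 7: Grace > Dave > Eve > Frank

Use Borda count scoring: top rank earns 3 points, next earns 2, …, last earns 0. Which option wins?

Borda scores:
  Eve: 1 + 1 + 2 + 2 + 2 + 3 + 1 = 12
  Frank: 3 + 2 + 0 + 1 + 3 + 2 + 0 = 11
  Dave: 2 + 0 + 1 + 0 + 0 + 0 + 2 = 5
  Grace: 0 + 3 + 3 + 3 + 1 + 1 + 3 = 14
Grace has the highest total.

Grace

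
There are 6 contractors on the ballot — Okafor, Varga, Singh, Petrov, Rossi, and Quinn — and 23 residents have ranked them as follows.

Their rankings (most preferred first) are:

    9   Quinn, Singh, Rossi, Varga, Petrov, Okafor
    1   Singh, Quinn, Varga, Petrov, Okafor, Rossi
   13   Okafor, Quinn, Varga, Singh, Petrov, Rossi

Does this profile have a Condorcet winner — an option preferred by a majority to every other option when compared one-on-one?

Yes

Head-to-head results (23 voters total):
Okafor vs Varga: Okafor wins 13–10.
Okafor vs Singh: Okafor wins 13–10.
Okafor vs Petrov: Okafor wins 13–10.
Okafor vs Rossi: Okafor wins 14–9.
Okafor vs Quinn: Okafor wins 13–10.
Varga vs Singh: Varga wins 13–10.
Varga vs Petrov: Varga wins 23–0.
Varga vs Rossi: Varga wins 14–9.
Varga vs Quinn: Quinn wins 23–0.
Singh vs Petrov: Singh wins 23–0.
Singh vs Rossi: Singh wins 23–0.
Singh vs Quinn: Quinn wins 22–1.
Petrov vs Rossi: Petrov wins 14–9.
Petrov vs Quinn: Quinn wins 23–0.
Rossi vs Quinn: Quinn wins 23–0.
Okafor beats each rival — Varga (13–10), Singh (13–10), Petrov (13–10), Rossi (14–9), Quinn (13–10) — so Okafor is the Condorcet winner.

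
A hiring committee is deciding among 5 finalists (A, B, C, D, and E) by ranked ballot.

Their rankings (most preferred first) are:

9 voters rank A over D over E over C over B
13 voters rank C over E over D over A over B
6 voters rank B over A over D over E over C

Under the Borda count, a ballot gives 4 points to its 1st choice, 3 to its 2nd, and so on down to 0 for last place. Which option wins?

A

Borda scores:
  A: 9·4 + 13·1 + 6·3 = 67
  B: 9·0 + 13·0 + 6·4 = 24
  C: 9·1 + 13·4 + 6·0 = 61
  D: 9·3 + 13·2 + 6·2 = 65
  E: 9·2 + 13·3 + 6·1 = 63
A has the highest total.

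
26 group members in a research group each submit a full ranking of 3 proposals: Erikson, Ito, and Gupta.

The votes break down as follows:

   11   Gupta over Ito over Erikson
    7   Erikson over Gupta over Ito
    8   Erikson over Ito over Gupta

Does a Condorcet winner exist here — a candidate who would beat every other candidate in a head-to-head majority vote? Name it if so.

Head-to-head results (26 voters total):
Erikson vs Ito: Erikson wins 15–11.
Erikson vs Gupta: Erikson wins 15–11.
Ito vs Gupta: Gupta wins 18–8.
Erikson beats each rival — Ito (15–11), Gupta (15–11) — so Erikson is the Condorcet winner.

Erikson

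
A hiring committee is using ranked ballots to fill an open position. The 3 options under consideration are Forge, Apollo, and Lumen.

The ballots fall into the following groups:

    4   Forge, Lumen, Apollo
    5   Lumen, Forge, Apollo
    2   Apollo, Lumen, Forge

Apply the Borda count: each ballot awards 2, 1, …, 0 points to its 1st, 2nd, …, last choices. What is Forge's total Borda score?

Borda scores:
  Forge: 4·2 + 5·1 + 2·0 = 13
  Apollo: 4·0 + 5·0 + 2·2 = 4
  Lumen: 4·1 + 5·2 + 2·1 = 16

13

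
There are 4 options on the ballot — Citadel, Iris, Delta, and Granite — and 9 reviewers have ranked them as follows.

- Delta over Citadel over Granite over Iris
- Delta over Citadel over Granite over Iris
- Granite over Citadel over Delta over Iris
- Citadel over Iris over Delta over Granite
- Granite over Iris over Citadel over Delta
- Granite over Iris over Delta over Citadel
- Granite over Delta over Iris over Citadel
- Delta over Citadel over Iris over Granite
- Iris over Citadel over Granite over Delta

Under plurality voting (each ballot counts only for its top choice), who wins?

Granite

First-place vote totals:
  Citadel: 1
  Iris: 1
  Delta: 3
  Granite: 4
Granite has the most first-place votes.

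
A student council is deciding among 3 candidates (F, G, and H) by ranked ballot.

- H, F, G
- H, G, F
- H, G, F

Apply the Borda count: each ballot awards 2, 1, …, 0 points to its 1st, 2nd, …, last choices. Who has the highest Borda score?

Borda scores:
  F: 1 + 0 + 0 = 1
  G: 0 + 1 + 1 = 2
  H: 2 + 2 + 2 = 6
H has the highest total.

H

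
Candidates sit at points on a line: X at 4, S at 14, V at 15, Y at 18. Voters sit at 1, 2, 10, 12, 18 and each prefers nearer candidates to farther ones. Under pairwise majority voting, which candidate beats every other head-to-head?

With single-peaked preferences on a line, the Condorcet winner is the candidate closest to the median voter.
The median voter (position 10) is closest to S at 14.
Check: S vs Y — voters closer to S: 4 of 5.

S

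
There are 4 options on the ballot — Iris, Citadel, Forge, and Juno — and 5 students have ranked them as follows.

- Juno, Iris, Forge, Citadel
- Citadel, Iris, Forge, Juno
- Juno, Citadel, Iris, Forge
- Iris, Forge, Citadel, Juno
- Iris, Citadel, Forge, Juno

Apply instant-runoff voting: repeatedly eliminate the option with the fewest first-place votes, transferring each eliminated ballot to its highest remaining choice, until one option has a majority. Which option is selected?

Iris

Round 1: Iris 2, Juno 2, Citadel 1, Forge 0. Forge has the fewest and is eliminated.
Round 2: Iris 2, Juno 2, Citadel 1. Citadel has the fewest and is eliminated.
Round 3: Iris 3, Juno 2. Iris has a majority.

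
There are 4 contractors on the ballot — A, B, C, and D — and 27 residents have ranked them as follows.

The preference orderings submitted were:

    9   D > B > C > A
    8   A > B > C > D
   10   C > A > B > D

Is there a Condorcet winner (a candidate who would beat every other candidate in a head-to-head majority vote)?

No

Head-to-head results (27 voters total):
A vs B: A wins 18–9.
A vs C: C wins 19–8.
A vs D: A wins 18–9.
B vs C: B wins 17–10.
B vs D: B wins 18–9.
C vs D: C wins 18–9.
No candidate beats all others: A beats B beats C beats A, a majority cycle.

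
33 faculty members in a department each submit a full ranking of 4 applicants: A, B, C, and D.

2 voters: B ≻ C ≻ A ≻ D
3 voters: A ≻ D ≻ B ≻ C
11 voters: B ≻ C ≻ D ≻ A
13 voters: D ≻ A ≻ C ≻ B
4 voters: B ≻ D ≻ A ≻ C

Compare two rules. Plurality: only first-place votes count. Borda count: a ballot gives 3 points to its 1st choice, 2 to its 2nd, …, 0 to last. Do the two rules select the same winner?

No

Plurality first-place counts: A 3, B 17, C 0, D 13 → B.
Borda totals: A 41, B 54, C 39, D 64 → D.
The two rules disagree: plurality picks B, Borda picks D.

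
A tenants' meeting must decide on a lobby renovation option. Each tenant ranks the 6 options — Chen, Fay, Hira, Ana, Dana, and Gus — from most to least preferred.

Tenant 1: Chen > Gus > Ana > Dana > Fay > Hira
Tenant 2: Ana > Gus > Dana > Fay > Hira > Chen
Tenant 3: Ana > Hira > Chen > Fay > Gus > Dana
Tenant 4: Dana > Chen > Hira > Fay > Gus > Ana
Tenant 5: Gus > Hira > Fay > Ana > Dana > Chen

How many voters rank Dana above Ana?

Ballots ranking Dana above Ana: 1.
Ballots ranking Ana above Dana: 4.
So 1 of 5 voters prefer Dana to Ana.

1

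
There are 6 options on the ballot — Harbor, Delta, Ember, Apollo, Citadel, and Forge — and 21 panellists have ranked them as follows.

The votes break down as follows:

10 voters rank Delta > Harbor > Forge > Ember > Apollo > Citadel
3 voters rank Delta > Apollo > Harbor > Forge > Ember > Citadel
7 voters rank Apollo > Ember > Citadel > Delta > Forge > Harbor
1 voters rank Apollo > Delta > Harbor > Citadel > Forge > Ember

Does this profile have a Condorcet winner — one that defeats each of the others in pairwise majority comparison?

Yes

Head-to-head results (21 voters total):
Harbor vs Delta: Delta wins 21–0.
Harbor vs Ember: Harbor wins 14–7.
Harbor vs Apollo: Apollo wins 11–10.
Harbor vs Citadel: Harbor wins 14–7.
Harbor vs Forge: Harbor wins 14–7.
Delta vs Ember: Delta wins 14–7.
Delta vs Apollo: Delta wins 13–8.
Delta vs Citadel: Delta wins 14–7.
Delta vs Forge: Delta wins 21–0.
Ember vs Apollo: Apollo wins 11–10.
Ember vs Citadel: Ember wins 20–1.
Ember vs Forge: Forge wins 14–7.
Apollo vs Citadel: Apollo wins 21–0.
Apollo vs Forge: Apollo wins 11–10.
Citadel vs Forge: Forge wins 13–8.
Delta beats each rival — Harbor (21–0), Ember (14–7), Apollo (13–8), Citadel (14–7), Forge (21–0) — so Delta is the Condorcet winner.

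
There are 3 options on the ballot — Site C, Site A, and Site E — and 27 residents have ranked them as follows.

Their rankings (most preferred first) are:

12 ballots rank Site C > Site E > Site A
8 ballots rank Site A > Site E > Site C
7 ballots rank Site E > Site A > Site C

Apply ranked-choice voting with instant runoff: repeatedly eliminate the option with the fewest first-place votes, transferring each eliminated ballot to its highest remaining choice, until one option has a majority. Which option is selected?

Round 1: Site C 12, Site A 8, Site E 7. Site E has the fewest and is eliminated.
Round 2: Site A 15, Site C 12. Site A has a majority.

Site A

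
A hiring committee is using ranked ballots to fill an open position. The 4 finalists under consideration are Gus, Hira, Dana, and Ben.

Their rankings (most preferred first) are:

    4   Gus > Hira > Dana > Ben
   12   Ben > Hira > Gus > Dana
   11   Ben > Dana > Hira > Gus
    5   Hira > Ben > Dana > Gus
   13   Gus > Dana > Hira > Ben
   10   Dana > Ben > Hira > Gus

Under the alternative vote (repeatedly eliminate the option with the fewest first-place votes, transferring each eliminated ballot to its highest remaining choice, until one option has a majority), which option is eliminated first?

Hira

Round 1: Ben 23, Gus 17, Dana 10, Hira 5. Hira has the fewest and is eliminated.
Round 2: Ben 28, Gus 17, Dana 10. Ben has a majority.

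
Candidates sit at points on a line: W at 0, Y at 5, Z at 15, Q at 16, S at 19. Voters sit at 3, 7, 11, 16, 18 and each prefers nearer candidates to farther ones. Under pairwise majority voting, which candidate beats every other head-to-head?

Z

With single-peaked preferences on a line, the Condorcet winner is the candidate closest to the median voter.
The median voter (position 11) is closest to Z at 15.
Check: Z vs Y — voters closer to Z: 3 of 5.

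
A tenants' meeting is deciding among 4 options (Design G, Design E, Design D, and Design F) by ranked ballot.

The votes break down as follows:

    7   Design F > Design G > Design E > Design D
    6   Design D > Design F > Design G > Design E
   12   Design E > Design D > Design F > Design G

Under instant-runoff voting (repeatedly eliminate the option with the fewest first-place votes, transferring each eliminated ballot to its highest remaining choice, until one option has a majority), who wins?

Round 1: Design E 12, Design F 7, Design D 6, Design G 0. Design G has the fewest and is eliminated.
Round 2: Design E 12, Design F 7, Design D 6. Design D has the fewest and is eliminated.
Round 3: Design F 13, Design E 12. Design F has a majority.

Design F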